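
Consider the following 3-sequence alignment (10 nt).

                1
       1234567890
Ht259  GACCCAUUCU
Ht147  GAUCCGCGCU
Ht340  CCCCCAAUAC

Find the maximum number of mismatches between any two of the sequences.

Pairwise Hamming distances:
  Ht259 vs Ht147: 4
  Ht259 vs Ht340: 5
  Ht147 vs Ht340: 8
The largest is 8, between Ht147 and Ht340.

8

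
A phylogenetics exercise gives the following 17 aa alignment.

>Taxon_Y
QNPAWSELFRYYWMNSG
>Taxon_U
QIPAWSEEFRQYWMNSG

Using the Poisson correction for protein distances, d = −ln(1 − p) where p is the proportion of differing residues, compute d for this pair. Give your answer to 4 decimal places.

0.1942

Mismatches occur at site 2 (N→I), site 8 (L→E), site 11 (Y→Q).
p = 3/17 = 0.176471.
d = −ln(1 − 0.176471) = −ln(0.823529) = 0.1942.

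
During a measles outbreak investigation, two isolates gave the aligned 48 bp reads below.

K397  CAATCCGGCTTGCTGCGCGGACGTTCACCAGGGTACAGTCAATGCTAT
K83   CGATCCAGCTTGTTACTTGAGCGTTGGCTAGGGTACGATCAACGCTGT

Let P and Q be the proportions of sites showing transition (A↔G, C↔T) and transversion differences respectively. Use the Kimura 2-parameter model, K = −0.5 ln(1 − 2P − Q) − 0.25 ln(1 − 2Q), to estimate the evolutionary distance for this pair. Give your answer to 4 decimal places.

0.4595

Mismatches occur at site 2 (A↔G, transition), site 7 (G↔A, transition), site 13 (C↔T, transition), site 15 (G↔A, transition), site 17 (G↔T, transversion), site 18 (C↔T, transition), site 20 (G↔A, transition), site 21 (A↔G, transition), site 26 (C↔G, transversion), site 27 (A↔G, transition), site 29 (C↔T, transition), site 37 (A↔G, transition), site 38 (G↔A, transition), site 43 (T↔C, transition), site 47 (A↔G, transition).
Of the 15 differences, 13 transitions and 2 transversions over 48 sites: P = 13/48 = 0.270833, Q = 2/48 = 0.041667.
d = −0.5·ln(0.416667) − 0.25·ln(0.916666) = −0.5·(-0.875468) − 0.25·(-0.087012) = 0.4595.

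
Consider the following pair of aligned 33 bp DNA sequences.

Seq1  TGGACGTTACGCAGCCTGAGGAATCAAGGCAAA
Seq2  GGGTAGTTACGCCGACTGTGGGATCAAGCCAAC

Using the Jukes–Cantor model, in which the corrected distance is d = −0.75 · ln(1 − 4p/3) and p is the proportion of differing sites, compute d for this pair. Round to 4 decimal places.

0.3390

The sequences differ at positions 1 (T/G), 4 (A/T), 5 (C/A), 13 (A/C), 15 (C/A), 19 (A/T), 22 (A/G), 29 (G/C), 33 (A/C).
p = 9/33 = 0.272727.
d = −0.75 · ln(1 − (4/3)·0.272727) = −0.75 · ln(0.636364) = −0.75 · (-0.451985) = 0.3390.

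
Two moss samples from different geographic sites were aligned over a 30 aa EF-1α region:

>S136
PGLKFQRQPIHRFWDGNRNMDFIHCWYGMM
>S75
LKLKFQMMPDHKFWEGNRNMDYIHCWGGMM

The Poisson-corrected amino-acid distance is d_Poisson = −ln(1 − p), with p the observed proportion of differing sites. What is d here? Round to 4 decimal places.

0.3567

Mismatches occur at site 1 (P↔L), site 2 (G↔K), site 7 (R↔M), site 8 (Q↔M), site 10 (I↔D), site 12 (R↔K), site 15 (D↔E), site 22 (F↔Y), site 27 (Y↔G).
p = 9/30 = 0.300000.
d = −ln(1 − 0.300000) = −ln(0.700000) = 0.3567.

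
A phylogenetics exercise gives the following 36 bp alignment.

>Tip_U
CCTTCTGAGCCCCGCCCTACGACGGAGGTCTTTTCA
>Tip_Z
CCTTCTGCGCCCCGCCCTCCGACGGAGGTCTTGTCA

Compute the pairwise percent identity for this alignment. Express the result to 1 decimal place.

The sequences differ at positions 8 (A/C), 19 (A/C), 33 (T/G).
33 of the 36 sites match, so the percent identity is 33/36 × 100 = 91.7%.

91.7%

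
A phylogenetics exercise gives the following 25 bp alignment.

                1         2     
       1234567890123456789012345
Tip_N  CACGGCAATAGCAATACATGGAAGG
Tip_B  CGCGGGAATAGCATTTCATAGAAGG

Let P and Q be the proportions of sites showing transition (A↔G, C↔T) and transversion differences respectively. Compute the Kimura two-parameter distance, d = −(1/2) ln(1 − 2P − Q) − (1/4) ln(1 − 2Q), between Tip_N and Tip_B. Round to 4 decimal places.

Mismatches occur at site 2 (A/G, transition), site 6 (C/G, transversion), site 14 (A/T, transversion), site 16 (A/T, transversion), site 20 (G/A, transition).
Of the 5 differences, 2 transitions and 3 transversions over 25 sites: P = 2/25 = 0.080000, Q = 3/25 = 0.120000.
d = −0.5·ln(0.720000) − 0.25·ln(0.760000) = −0.5·(-0.328504) − 0.25·(-0.274437) = 0.2329.

0.2329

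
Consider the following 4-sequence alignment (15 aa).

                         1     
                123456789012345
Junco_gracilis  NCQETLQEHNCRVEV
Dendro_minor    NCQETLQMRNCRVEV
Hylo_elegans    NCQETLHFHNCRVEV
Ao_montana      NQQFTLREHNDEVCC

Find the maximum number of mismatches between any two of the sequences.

9

Pairwise Hamming distances:
  Junco_gracilis vs Dendro_minor: 2
  Junco_gracilis vs Hylo_elegans: 2
  Junco_gracilis vs Ao_montana: 7
  Dendro_minor vs Hylo_elegans: 3
  Dendro_minor vs Ao_montana: 9
  Hylo_elegans vs Ao_montana: 8
The largest is 9, between Dendro_minor and Ao_montana.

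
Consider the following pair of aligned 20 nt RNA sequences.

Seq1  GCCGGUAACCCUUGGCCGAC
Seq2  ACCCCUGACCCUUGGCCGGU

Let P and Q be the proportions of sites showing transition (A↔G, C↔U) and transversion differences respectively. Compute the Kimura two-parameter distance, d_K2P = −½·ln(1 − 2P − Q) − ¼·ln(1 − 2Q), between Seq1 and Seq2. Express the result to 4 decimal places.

Mismatches occur at site 1 (G→A, transition), site 4 (G→C, transversion), site 5 (G→C, transversion), site 7 (A→G, transition), site 19 (A→G, transition), site 20 (C→U, transition).
Of the 6 differences, 4 transitions and 2 transversions over 20 sites: P = 4/20 = 0.200000, Q = 2/20 = 0.100000.
d = −0.5·ln(0.500000) − 0.25·ln(0.800000) = −0.5·(-0.693147) − 0.25·(-0.223144) = 0.4024.

0.4024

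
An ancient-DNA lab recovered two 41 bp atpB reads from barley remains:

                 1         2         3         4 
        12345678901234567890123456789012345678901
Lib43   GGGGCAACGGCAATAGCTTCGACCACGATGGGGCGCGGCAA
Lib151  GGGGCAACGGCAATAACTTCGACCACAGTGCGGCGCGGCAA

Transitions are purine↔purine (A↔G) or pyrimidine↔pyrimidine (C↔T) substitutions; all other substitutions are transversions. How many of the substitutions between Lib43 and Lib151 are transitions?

The sequences differ at positions 16 (G/A, transition), 27 (G/A, transition), 28 (A/G, transition), 31 (G/C, transversion).
Of the 4 differences, 3 transitions and 1 transversion, so the answer is 3.

3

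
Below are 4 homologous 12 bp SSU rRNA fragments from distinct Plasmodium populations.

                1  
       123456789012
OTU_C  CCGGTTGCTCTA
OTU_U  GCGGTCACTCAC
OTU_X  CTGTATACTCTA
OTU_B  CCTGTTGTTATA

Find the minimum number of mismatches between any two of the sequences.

3

Pairwise Hamming distances:
  OTU_C vs OTU_U: 5
  OTU_C vs OTU_X: 4
  OTU_C vs OTU_B: 3
  OTU_U vs OTU_X: 7
  OTU_U vs OTU_B: 8
  OTU_X vs OTU_B: 7
The smallest is 3, between OTU_C and OTU_B.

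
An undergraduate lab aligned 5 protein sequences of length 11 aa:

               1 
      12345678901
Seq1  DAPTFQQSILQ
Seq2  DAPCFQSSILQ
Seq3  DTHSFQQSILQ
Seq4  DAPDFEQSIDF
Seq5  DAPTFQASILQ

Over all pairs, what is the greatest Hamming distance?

Pairwise Hamming distances:
  Seq1 vs Seq2: 2
  Seq1 vs Seq3: 3
  Seq1 vs Seq4: 4
  Seq1 vs Seq5: 1
  Seq2 vs Seq3: 4
  Seq2 vs Seq4: 5
  Seq2 vs Seq5: 2
  Seq3 vs Seq4: 6
  Seq3 vs Seq5: 4
  Seq4 vs Seq5: 5
The largest is 6, between Seq3 and Seq4.

6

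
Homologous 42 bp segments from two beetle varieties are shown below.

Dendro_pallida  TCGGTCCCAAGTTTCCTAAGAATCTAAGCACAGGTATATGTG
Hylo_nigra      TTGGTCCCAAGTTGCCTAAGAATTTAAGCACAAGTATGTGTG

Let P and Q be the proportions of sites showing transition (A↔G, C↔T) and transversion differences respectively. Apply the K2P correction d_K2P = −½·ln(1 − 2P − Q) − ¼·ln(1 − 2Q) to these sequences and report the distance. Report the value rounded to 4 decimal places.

Differing sites — 2:C/T (Ti); 14:T/G (Tv); 24:C/T (Ti); 33:G/A (Ti); 38:A/G (Ti).
Of the 5 differences, 4 transitions and 1 transversion over 42 sites: P = 4/42 = 0.095238, Q = 1/42 = 0.023810.
d = −0.5·ln(0.785714) − 0.25·ln(0.952380) = −0.5·(-0.241162) − 0.25·(-0.048791) = 0.1328.

0.1328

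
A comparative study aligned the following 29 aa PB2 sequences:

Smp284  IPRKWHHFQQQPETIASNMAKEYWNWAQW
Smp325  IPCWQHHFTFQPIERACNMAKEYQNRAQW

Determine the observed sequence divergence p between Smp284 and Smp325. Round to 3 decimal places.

0.379

The sequences differ at positions 3 (R/C), 4 (K/W), 5 (W/Q), 9 (Q/T), 10 (Q/F), 13 (E/I), 14 (T/E), 15 (I/R), 17 (S/C), 24 (W/Q), 26 (W/R).
There are 11 differences over 29 sites, so p = 11/29 = 0.379.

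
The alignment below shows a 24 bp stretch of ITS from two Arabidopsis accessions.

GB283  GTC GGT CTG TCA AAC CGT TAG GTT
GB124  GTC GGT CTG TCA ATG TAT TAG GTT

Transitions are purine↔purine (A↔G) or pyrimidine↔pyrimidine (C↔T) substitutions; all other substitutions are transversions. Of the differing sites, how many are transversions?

2

Mismatches occur at site 14 (A→T, transversion), site 15 (C→G, transversion), site 16 (C→T, transition), site 17 (G→A, transition).
Of the 4 differences, 2 transitions and 2 transversions, so the answer is 2.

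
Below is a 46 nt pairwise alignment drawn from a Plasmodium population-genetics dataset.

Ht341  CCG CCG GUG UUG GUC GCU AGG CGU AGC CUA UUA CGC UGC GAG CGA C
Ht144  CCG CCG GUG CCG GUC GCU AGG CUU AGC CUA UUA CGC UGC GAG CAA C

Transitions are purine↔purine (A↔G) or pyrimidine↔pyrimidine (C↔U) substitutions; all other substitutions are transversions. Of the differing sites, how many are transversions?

Mismatches occur at site 10 (U↔C, transition), site 11 (U↔C, transition), site 23 (G↔U, transversion), site 44 (G↔A, transition).
Of the 4 differences, 3 transitions and 1 transversion, so the answer is 1.

1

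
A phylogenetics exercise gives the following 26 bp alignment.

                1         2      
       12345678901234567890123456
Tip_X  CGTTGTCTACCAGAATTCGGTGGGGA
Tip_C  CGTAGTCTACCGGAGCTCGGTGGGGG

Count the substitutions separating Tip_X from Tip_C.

Differing sites — 4:T/A; 12:A/G; 15:A/G; 16:T/C; 26:A/G.
That gives 5 mismatches out of 26 aligned sites, so the Hamming distance is 5.

5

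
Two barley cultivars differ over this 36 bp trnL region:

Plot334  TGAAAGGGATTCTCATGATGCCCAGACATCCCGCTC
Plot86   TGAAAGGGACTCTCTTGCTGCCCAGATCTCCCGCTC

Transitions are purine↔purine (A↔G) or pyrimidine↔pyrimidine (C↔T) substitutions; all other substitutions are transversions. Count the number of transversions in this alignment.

Mismatches occur at site 10 (T↔C, transition), site 15 (A↔T, transversion), site 18 (A↔C, transversion), site 27 (C↔T, transition), site 28 (A↔C, transversion).
Of the 5 differences, 2 transitions and 3 transversions, so the answer is 3.

3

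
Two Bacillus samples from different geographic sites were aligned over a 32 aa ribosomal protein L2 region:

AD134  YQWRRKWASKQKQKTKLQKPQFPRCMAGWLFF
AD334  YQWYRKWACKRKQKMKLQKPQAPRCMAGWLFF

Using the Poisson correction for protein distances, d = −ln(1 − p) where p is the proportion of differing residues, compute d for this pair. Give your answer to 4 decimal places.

0.1699

The sequences differ at positions 4 (R/Y), 9 (S/C), 11 (Q/R), 15 (T/M), 22 (F/A).
p = 5/32 = 0.156250.
d = −ln(1 − 0.156250) = −ln(0.843750) = 0.1699.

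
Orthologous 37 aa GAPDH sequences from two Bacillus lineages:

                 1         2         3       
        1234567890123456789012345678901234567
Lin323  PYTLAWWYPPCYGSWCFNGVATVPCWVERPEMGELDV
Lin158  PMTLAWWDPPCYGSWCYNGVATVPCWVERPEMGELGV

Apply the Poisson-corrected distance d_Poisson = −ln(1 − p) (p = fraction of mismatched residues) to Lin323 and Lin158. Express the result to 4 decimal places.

0.1144

Mismatches occur at site 2 (Y↔M), site 8 (Y↔D), site 17 (F↔Y), site 36 (D↔G).
p = 4/37 = 0.108108.
d = −ln(1 − 0.108108) = −ln(0.891892) = 0.1144.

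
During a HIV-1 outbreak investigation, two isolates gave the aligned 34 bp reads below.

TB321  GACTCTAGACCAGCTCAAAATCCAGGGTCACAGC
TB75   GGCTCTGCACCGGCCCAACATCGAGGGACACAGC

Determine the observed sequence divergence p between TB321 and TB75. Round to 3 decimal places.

Mismatches occur at site 2 (A→G), site 7 (A→G), site 8 (G→C), site 12 (A→G), site 15 (T→C), site 19 (A→C), site 23 (C→G), site 28 (T→A).
There are 8 differences over 34 sites, so p = 8/34 = 0.235.

0.235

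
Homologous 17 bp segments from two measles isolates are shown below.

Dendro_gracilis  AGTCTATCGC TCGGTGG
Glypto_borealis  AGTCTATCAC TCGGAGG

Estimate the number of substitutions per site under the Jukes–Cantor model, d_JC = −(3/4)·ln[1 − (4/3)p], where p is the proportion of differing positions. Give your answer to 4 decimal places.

0.1280

The sequences differ at positions 9 (G/A), 15 (T/A).
p = 2/17 = 0.117647.
d = −0.75 · ln(1 − (4/3)·0.117647) = −0.75 · ln(0.843137) = −0.75 · (-0.170626) = 0.1280.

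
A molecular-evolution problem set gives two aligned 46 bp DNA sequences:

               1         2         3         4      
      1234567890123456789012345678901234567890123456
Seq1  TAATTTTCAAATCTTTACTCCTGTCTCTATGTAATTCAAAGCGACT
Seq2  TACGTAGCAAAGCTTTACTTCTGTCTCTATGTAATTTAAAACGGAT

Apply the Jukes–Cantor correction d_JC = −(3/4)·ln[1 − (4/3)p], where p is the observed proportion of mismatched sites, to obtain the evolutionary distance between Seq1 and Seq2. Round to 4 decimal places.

The sequences differ at positions 3 (A/C), 4 (T/G), 6 (T/A), 7 (T/G), 12 (T/G), 20 (C/T), 37 (C/T), 41 (G/A), 44 (A/G), 45 (C/A).
p = 10/46 = 0.217391.
d = −0.75 · ln(1 − (4/3)·0.217391) = −0.75 · ln(0.710145) = −0.75 · (-0.342286) = 0.2567.

0.2567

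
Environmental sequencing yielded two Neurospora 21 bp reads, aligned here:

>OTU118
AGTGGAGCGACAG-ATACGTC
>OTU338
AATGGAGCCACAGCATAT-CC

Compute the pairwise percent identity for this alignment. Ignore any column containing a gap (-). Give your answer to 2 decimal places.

Excluding the 2 gap columns leaves 19 comparable sites.
The sequences differ at positions 2 (G/A), 9 (G/C), 18 (C/T), 20 (T/C).
15 of the 19 comparable sites match, so the percent identity is 15/19 × 100 = 78.95%.

78.95%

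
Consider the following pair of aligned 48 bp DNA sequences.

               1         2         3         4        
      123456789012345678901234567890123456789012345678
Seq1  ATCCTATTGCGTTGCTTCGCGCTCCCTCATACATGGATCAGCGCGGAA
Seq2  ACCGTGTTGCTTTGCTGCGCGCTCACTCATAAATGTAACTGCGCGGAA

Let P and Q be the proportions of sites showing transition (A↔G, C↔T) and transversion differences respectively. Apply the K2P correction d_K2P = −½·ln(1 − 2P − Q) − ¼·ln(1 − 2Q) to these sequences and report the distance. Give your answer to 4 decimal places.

0.2452

Mismatches occur at site 2 (T/C, transition), site 4 (C/G, transversion), site 6 (A/G, transition), site 11 (G/T, transversion), site 17 (T/G, transversion), site 25 (C/A, transversion), site 32 (C/A, transversion), site 36 (G/T, transversion), site 38 (T/A, transversion), site 40 (A/T, transversion).
Of the 10 differences, 2 transitions and 8 transversions over 48 sites: P = 2/48 = 0.041667, Q = 8/48 = 0.166667.
d = −0.5·ln(0.749999) − 0.25·ln(0.666666) = −0.5·(-0.287683) − 0.25·(-0.405466) = 0.2452.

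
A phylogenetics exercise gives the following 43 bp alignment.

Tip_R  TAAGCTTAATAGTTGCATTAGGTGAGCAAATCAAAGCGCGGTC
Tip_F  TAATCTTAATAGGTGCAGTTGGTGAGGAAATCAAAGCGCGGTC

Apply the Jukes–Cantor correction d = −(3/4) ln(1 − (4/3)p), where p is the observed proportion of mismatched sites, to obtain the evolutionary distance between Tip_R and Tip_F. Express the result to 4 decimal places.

Differing sites — 4:G/T; 13:T/G; 18:T/G; 20:A/T; 27:C/G.
p = 5/43 = 0.116279.
d = −0.75 · ln(1 − (4/3)·0.116279) = −0.75 · ln(0.844961) = −0.75 · (-0.168465) = 0.1263.

0.1263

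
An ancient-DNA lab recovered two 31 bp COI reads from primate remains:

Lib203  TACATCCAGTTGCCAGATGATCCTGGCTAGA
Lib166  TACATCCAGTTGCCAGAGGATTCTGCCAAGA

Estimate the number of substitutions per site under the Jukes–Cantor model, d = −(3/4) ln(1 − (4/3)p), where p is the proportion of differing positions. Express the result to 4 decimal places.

0.1416

Mismatches occur at site 18 (T/G), site 22 (C/T), site 26 (G/C), site 28 (T/A).
p = 4/31 = 0.129032.
d = −0.75 · ln(1 − (4/3)·0.129032) = −0.75 · ln(0.827957) = −0.75 · (-0.188794) = 0.1416.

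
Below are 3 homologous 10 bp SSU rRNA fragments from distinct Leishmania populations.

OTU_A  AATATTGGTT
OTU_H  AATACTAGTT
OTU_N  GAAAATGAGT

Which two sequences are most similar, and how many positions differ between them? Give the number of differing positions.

2

Pairwise Hamming distances:
  OTU_A vs OTU_H: 2
  OTU_A vs OTU_N: 5
  OTU_H vs OTU_N: 6
The smallest is 2, between OTU_A and OTU_H.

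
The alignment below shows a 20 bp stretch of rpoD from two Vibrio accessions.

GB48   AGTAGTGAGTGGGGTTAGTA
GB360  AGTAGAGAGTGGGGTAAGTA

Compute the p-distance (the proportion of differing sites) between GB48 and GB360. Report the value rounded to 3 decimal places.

Differing sites — 6:T/A; 16:T/A.
There are 2 differences over 20 sites, so p = 2/20 = 0.100.

0.100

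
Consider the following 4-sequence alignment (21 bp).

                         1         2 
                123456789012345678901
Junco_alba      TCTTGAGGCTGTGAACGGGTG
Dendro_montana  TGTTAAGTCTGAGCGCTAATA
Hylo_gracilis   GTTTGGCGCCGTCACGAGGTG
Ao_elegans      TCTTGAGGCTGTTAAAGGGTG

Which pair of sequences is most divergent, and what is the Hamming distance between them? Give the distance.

16

Pairwise Hamming distances:
  Junco_alba vs Dendro_montana: 10
  Junco_alba vs Hylo_gracilis: 9
  Junco_alba vs Ao_elegans: 2
  Dendro_montana vs Hylo_gracilis: 16
  Dendro_montana vs Ao_elegans: 12
  Hylo_gracilis vs Ao_elegans: 9
The largest is 16, between Dendro_montana and Hylo_gracilis.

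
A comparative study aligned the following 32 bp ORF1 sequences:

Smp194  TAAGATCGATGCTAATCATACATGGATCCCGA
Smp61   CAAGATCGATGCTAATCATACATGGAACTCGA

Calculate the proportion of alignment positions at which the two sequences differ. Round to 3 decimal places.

Mismatches occur at site 1 (T→C), site 27 (T→A), site 29 (C→T).
There are 3 differences over 32 sites, so p = 3/32 = 0.094.

0.094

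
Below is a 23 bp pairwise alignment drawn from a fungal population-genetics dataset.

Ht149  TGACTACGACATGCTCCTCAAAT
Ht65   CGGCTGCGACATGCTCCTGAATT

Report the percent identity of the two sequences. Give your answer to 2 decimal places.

78.26%

The sequences differ at positions 1 (T/C), 3 (A/G), 6 (A/G), 19 (C/G), 22 (A/T).
18 of the 23 sites match, so the percent identity is 18/23 × 100 = 78.26%.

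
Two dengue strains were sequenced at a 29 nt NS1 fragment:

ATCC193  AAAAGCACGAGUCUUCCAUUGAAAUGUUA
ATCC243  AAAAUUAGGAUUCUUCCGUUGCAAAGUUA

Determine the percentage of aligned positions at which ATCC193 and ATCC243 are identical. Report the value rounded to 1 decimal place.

The sequences differ at positions 5 (G/U), 6 (C/U), 8 (C/G), 11 (G/U), 18 (A/G), 22 (A/C), 25 (U/A).
22 of the 29 sites match, so the percent identity is 22/29 × 100 = 75.9%.

75.9%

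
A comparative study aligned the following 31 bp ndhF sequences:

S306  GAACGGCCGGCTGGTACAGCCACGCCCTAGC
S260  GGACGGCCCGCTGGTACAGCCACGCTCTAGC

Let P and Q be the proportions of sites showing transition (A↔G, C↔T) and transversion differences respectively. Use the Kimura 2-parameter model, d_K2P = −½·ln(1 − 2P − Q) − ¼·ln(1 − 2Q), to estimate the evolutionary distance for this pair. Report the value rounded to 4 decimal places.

Mismatches occur at site 2 (A/G, transition), site 9 (G/C, transversion), site 26 (C/T, transition).
Of the 3 differences, 2 transitions and 1 transversion over 31 sites: P = 2/31 = 0.064516, Q = 1/31 = 0.032258.
d = −0.5·ln(0.838710) − 0.25·ln(0.935484) = −0.5·(-0.175890) − 0.25·(-0.066691) = 0.1046.

0.1046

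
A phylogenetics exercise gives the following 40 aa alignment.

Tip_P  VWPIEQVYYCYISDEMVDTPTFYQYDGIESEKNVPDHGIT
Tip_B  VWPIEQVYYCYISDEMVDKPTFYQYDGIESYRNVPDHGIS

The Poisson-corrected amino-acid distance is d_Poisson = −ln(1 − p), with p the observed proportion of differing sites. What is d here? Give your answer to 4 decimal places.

The sequences differ at positions 19 (T/K), 31 (E/Y), 32 (K/R), 40 (T/S).
p = 4/40 = 0.100000.
d = −ln(1 − 0.100000) = −ln(0.900000) = 0.1054.

0.1054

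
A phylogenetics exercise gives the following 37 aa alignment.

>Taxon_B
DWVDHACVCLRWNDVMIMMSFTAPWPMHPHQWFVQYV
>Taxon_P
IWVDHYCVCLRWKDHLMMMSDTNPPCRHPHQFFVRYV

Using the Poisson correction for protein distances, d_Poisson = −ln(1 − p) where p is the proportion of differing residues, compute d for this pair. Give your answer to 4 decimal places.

0.4329

The sequences differ at positions 1 (D/I), 6 (A/Y), 13 (N/K), 15 (V/H), 16 (M/L), 17 (I/M), 21 (F/D), 23 (A/N), 25 (W/P), 26 (P/C), 27 (M/R), 32 (W/F), 35 (Q/R).
p = 13/37 = 0.351351.
d = −ln(1 − 0.351351) = −ln(0.648649) = 0.4329.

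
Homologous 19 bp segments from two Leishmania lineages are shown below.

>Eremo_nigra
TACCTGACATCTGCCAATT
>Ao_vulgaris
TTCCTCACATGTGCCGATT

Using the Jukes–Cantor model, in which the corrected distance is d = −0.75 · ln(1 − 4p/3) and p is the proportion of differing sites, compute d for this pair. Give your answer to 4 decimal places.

Differing sites — 2:A/T; 6:G/C; 11:C/G; 16:A/G.
p = 4/19 = 0.210526.
d = −0.75 · ln(1 − (4/3)·0.210526) = −0.75 · ln(0.719299) = −0.75 · (-0.329478) = 0.2471.

0.2471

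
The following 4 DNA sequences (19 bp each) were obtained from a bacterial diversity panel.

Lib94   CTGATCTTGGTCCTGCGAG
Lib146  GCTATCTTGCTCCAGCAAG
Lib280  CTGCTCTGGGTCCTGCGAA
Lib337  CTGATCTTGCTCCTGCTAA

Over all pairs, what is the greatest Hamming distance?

9

Pairwise Hamming distances:
  Lib94 vs Lib146: 6
  Lib94 vs Lib280: 3
  Lib94 vs Lib337: 3
  Lib146 vs Lib280: 9
  Lib146 vs Lib337: 6
  Lib280 vs Lib337: 4
The largest is 9, between Lib146 and Lib280.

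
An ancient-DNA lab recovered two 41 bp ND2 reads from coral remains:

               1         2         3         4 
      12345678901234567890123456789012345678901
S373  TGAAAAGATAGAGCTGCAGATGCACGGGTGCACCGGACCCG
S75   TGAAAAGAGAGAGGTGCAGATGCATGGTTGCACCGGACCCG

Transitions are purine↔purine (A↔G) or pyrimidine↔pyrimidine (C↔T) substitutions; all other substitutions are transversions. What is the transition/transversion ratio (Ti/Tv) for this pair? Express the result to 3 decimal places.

Differing sites — 9:T/G (Tv); 14:C/G (Tv); 25:C/T (Ti); 28:G/T (Tv).
Of the 4 differences, 1 transition and 3 transversions, so Ti/Tv = 1/3 = 0.333.

0.333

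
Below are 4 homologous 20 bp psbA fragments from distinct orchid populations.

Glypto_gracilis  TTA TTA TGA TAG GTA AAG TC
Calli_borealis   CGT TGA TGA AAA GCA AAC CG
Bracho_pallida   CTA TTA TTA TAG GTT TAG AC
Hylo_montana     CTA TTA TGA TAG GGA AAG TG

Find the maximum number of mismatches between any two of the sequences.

Pairwise Hamming distances:
  Glypto_gracilis vs Calli_borealis: 10
  Glypto_gracilis vs Bracho_pallida: 5
  Glypto_gracilis vs Hylo_montana: 3
  Calli_borealis vs Bracho_pallida: 12
  Calli_borealis vs Hylo_montana: 8
  Bracho_pallida vs Hylo_montana: 6
The largest is 12, between Calli_borealis and Bracho_pallida.

12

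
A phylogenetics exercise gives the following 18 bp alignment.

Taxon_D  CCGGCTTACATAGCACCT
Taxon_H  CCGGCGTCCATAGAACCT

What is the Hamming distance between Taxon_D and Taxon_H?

3

Mismatches occur at site 6 (T↔G), site 8 (A↔C), site 14 (C↔A).
That gives 3 mismatches out of 18 aligned sites, so the Hamming distance is 3.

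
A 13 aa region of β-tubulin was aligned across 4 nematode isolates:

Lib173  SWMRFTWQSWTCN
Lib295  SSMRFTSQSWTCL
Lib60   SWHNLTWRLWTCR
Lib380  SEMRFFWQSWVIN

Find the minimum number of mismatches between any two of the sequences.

3

Pairwise Hamming distances:
  Lib173 vs Lib295: 3
  Lib173 vs Lib60: 6
  Lib173 vs Lib380: 4
  Lib295 vs Lib60: 8
  Lib295 vs Lib380: 6
  Lib60 vs Lib380: 10
The smallest is 3, between Lib173 and Lib295.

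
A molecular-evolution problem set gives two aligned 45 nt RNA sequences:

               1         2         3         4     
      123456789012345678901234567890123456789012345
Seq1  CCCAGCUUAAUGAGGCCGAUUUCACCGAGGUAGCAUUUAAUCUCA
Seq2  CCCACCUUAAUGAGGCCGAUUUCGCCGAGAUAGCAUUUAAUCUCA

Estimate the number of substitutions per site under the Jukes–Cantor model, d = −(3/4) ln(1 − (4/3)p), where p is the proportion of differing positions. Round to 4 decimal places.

Differing sites — 5:G/C; 24:A/G; 30:G/A.
p = 3/45 = 0.066667.
d = −0.75 · ln(1 − (4/3)·0.066667) = −0.75 · ln(0.911111) = −0.75 · (-0.093091) = 0.0698.

0.0698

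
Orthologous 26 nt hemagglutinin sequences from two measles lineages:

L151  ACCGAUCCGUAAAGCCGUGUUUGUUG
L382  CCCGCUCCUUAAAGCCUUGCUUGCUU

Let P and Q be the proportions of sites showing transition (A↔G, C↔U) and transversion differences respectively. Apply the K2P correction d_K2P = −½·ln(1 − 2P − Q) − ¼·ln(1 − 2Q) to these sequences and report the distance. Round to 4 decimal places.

0.3338

The sequences differ at positions 1 (A/C, transversion), 5 (A/C, transversion), 9 (G/U, transversion), 17 (G/U, transversion), 20 (U/C, transition), 24 (U/C, transition), 26 (G/U, transversion).
Of the 7 differences, 2 transitions and 5 transversions over 26 sites: P = 2/26 = 0.076923, Q = 5/26 = 0.192308.
d = −0.5·ln(0.653846) − 0.25·ln(0.615384) = −0.5·(-0.424883) − 0.25·(-0.485509) = 0.3338.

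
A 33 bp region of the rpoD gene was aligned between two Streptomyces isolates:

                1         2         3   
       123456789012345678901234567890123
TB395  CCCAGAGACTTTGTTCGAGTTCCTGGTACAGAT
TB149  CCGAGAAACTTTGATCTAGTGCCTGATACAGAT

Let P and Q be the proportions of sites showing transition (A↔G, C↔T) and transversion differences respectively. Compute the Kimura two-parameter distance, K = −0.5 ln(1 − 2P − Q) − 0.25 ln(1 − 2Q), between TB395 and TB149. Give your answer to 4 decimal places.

Mismatches occur at site 3 (C→G, transversion), site 7 (G→A, transition), site 14 (T→A, transversion), site 17 (G→T, transversion), site 21 (T→G, transversion), site 26 (G→A, transition).
Of the 6 differences, 2 transitions and 4 transversions over 33 sites: P = 2/33 = 0.060606, Q = 4/33 = 0.121212.
d = −0.5·ln(0.757576) − 0.25·ln(0.757576) = −0.5·(-0.277631) − 0.25·(-0.277631) = 0.2082.

0.2082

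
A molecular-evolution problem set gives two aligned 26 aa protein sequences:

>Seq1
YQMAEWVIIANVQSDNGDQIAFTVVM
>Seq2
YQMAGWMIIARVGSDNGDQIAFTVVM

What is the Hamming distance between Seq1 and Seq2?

4

The sequences differ at positions 5 (E/G), 7 (V/M), 11 (N/R), 13 (Q/G).
That gives 4 mismatches out of 26 aligned sites, so the Hamming distance is 4.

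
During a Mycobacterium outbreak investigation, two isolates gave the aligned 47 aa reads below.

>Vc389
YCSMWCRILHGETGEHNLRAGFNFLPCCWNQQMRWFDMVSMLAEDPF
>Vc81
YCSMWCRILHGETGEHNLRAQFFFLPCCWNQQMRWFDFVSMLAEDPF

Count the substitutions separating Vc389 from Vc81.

3

The sequences differ at positions 21 (G/Q), 23 (N/F), 38 (M/F).
That gives 3 mismatches out of 47 aligned sites, so the Hamming distance is 3.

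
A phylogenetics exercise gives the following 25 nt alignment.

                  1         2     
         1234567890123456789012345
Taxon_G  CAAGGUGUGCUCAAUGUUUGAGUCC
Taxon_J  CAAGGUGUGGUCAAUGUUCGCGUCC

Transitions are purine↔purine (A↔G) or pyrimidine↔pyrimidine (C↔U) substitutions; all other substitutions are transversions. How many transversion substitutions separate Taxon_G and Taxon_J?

Mismatches occur at site 10 (C/G, transversion), site 19 (U/C, transition), site 21 (A/C, transversion).
Of the 3 differences, 1 transition and 2 transversions, so the answer is 2.

2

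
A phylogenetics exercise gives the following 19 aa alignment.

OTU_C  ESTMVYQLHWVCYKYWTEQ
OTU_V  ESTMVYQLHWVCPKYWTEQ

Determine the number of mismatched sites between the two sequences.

Differing sites — 13:Y/P.
That gives 1 mismatch out of 19 aligned sites, so the Hamming distance is 1.

1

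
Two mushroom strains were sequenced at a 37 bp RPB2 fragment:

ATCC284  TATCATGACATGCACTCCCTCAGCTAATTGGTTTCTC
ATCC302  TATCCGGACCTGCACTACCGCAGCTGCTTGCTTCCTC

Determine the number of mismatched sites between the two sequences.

9

The sequences differ at positions 5 (A/C), 6 (T/G), 10 (A/C), 17 (C/A), 20 (T/G), 26 (A/G), 27 (A/C), 31 (G/C), 34 (T/C).
That gives 9 mismatches out of 37 aligned sites, so the Hamming distance is 9.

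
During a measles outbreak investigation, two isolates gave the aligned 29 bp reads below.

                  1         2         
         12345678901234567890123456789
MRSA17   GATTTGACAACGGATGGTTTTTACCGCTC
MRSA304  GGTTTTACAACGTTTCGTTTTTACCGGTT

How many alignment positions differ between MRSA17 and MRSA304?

7

The sequences differ at positions 2 (A/G), 6 (G/T), 13 (G/T), 14 (A/T), 16 (G/C), 27 (C/G), 29 (C/T).
That gives 7 mismatches out of 29 aligned sites, so the Hamming distance is 7.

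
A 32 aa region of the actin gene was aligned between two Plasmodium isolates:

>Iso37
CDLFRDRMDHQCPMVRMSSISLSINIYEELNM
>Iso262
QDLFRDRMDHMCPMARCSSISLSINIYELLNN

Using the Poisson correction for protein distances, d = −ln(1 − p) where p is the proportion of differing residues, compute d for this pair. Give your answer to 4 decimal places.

Differing sites — 1:C/Q; 11:Q/M; 15:V/A; 17:M/C; 29:E/L; 32:M/N.
p = 6/32 = 0.187500.
d = −ln(1 − 0.187500) = −ln(0.812500) = 0.2076.

0.2076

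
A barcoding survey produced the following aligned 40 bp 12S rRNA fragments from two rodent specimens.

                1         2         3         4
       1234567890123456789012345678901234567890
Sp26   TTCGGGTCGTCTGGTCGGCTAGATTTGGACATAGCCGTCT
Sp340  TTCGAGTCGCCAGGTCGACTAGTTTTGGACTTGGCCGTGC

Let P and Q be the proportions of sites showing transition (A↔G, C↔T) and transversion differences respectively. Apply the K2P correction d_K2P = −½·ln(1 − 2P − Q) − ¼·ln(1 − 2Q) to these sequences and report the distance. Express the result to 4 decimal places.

Mismatches occur at site 5 (G↔A, transition), site 10 (T↔C, transition), site 12 (T↔A, transversion), site 18 (G↔A, transition), site 23 (A↔T, transversion), site 31 (A↔T, transversion), site 33 (A↔G, transition), site 39 (C↔G, transversion), site 40 (T↔C, transition).
Of the 9 differences, 5 transitions and 4 transversions over 40 sites: P = 5/40 = 0.125000, Q = 4/40 = 0.100000.
d = −0.5·ln(0.650000) − 0.25·ln(0.800000) = −0.5·(-0.430783) − 0.25·(-0.223144) = 0.2712.

0.2712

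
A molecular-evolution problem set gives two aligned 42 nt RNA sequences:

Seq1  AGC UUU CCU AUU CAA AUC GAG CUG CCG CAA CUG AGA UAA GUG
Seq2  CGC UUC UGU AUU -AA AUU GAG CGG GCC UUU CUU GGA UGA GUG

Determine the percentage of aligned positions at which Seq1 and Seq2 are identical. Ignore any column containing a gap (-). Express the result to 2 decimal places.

Excluding the 1 gap column leaves 41 comparable sites.
Differing sites — 1:A/C; 6:U/C; 7:C/U; 8:C/G; 18:C/U; 23:U/G; 25:C/G; 27:G/C; 28:C/U; 29:A/U; 30:A/U; 33:G/U; 34:A/G; 38:A/G.
27 of the 41 comparable sites match, so the percent identity is 27/41 × 100 = 65.85%.

65.85%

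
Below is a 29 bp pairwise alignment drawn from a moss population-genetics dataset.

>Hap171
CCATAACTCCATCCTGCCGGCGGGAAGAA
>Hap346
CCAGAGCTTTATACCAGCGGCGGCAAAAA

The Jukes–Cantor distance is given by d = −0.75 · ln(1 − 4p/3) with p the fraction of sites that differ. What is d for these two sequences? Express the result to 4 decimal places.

Differing sites — 4:T/G; 6:A/G; 9:C/T; 10:C/T; 13:C/A; 15:T/C; 16:G/A; 17:C/G; 24:G/C; 27:G/A.
p = 10/29 = 0.344828.
d = −0.75 · ln(1 − (4/3)·0.344828) = −0.75 · ln(0.540229) = −0.75 · (-0.615762) = 0.4618.

0.4618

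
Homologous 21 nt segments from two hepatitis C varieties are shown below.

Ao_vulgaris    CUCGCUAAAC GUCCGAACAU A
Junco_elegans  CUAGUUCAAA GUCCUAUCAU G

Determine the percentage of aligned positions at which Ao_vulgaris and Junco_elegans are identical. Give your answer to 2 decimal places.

66.67%

The sequences differ at positions 3 (C/A), 5 (C/U), 7 (A/C), 10 (C/A), 15 (G/U), 17 (A/U), 21 (A/G).
14 of the 21 sites match, so the percent identity is 14/21 × 100 = 66.67%.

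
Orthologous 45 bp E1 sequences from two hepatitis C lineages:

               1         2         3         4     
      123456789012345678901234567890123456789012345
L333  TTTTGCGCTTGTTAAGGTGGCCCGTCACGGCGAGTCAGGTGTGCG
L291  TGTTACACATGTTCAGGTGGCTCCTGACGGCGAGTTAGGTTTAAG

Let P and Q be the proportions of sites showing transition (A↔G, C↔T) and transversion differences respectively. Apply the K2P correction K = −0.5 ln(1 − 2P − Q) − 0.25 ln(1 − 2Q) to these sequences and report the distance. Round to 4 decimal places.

0.3304

Mismatches occur at site 2 (T↔G, transversion), site 5 (G↔A, transition), site 7 (G↔A, transition), site 9 (T↔A, transversion), site 14 (A↔C, transversion), site 22 (C↔T, transition), site 24 (G↔C, transversion), site 26 (C↔G, transversion), site 36 (C↔T, transition), site 41 (G↔T, transversion), site 43 (G↔A, transition), site 44 (C↔A, transversion).
Of the 12 differences, 5 transitions and 7 transversions over 45 sites: P = 5/45 = 0.111111, Q = 7/45 = 0.155556.
d = −0.5·ln(0.622222) − 0.25·ln(0.688888) = −0.5·(-0.474458) − 0.25·(-0.372677) = 0.3304.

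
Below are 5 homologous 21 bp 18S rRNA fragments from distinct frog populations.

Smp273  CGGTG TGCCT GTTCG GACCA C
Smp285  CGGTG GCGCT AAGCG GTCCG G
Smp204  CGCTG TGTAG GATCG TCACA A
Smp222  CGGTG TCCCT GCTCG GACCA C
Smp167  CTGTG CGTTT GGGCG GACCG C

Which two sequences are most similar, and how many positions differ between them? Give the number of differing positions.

2

Pairwise Hamming distances:
  Smp273 vs Smp285: 9
  Smp273 vs Smp204: 9
  Smp273 vs Smp222: 2
  Smp273 vs Smp167: 7
  Smp285 vs Smp204: 13
  Smp285 vs Smp222: 8
  Smp285 vs Smp167: 9
  Smp204 vs Smp222: 10
  Smp204 vs Smp167: 12
  Smp222 vs Smp167: 8
The smallest is 2, between Smp273 and Smp222.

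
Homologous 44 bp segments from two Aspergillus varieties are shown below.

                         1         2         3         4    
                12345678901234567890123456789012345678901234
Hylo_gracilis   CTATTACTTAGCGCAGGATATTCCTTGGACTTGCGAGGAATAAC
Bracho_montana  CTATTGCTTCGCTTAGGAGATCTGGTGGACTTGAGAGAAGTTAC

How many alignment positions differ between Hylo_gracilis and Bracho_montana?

Mismatches occur at site 6 (A↔G), site 10 (A↔C), site 13 (G↔T), site 14 (C↔T), site 19 (T↔G), site 22 (T↔C), site 23 (C↔T), site 24 (C↔G), site 25 (T↔G), site 34 (C↔A), site 38 (G↔A), site 40 (A↔G), site 42 (A↔T).
That gives 13 mismatches out of 44 aligned sites, so the Hamming distance is 13.

13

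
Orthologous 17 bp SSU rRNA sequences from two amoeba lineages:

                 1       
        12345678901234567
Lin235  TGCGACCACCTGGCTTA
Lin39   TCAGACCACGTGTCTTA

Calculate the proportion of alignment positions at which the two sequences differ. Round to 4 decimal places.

Mismatches occur at site 2 (G→C), site 3 (C→A), site 10 (C→G), site 13 (G→T).
There are 4 differences over 17 sites, so p = 4/17 = 0.2353.

0.2353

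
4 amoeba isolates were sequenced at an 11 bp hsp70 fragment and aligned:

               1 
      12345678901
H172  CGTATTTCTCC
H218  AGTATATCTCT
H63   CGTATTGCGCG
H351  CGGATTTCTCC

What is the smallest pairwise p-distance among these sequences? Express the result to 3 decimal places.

0.091

Pairwise Hamming distances:
  H172 vs H218: 3
  H172 vs H63: 3
  H172 vs H351: 1
  H218 vs H63: 5
  H218 vs H351: 4
  H63 vs H351: 4
The smallest is 1 mismatch, between H172 and H351; p = 1/11 = 0.091.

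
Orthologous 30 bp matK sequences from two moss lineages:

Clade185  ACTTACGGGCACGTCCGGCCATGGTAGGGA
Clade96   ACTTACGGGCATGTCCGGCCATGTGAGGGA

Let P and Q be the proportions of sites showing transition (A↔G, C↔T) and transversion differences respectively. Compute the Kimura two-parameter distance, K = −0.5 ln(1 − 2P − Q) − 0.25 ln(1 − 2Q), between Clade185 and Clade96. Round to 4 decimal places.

0.1073

The sequences differ at positions 12 (C/T, transition), 24 (G/T, transversion), 25 (T/G, transversion).
Of the 3 differences, 1 transition and 2 transversions over 30 sites: P = 1/30 = 0.033333, Q = 2/30 = 0.066667.
d = −0.5·ln(0.866667) − 0.25·ln(0.866666) = −0.5·(-0.143100) − 0.25·(-0.143102) = 0.1073.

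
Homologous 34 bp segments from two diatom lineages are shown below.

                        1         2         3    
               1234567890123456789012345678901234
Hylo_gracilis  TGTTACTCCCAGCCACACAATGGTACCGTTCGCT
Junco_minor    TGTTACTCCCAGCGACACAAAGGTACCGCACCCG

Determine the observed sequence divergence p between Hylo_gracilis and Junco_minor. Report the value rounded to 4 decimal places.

Differing sites — 14:C/G; 21:T/A; 29:T/C; 30:T/A; 32:G/C; 34:T/G.
There are 6 differences over 34 sites, so p = 6/34 = 0.1765.

0.1765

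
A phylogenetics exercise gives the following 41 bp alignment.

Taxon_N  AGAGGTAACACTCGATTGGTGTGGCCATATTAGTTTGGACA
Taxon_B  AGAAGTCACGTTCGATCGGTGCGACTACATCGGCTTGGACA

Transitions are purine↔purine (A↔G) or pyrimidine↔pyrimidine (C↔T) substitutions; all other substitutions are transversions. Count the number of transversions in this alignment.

1

The sequences differ at positions 4 (G/A, transition), 7 (A/C, transversion), 10 (A/G, transition), 11 (C/T, transition), 17 (T/C, transition), 22 (T/C, transition), 24 (G/A, transition), 26 (C/T, transition), 28 (T/C, transition), 31 (T/C, transition), 32 (A/G, transition), 34 (T/C, transition).
Of the 12 differences, 11 transitions and 1 transversion, so the answer is 1.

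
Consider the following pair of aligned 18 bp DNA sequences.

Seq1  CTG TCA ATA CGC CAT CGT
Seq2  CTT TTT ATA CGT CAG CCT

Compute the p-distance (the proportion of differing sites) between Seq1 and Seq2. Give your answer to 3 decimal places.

0.333

Differing sites — 3:G/T; 5:C/T; 6:A/T; 12:C/T; 15:T/G; 17:G/C.
There are 6 differences over 18 sites, so p = 6/18 = 0.333.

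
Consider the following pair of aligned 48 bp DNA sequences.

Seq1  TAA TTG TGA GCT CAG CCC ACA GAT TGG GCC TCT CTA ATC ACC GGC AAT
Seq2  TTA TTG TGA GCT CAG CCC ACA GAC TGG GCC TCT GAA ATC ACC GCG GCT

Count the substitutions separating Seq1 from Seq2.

8

The sequences differ at positions 2 (A/T), 24 (T/C), 34 (C/G), 35 (T/A), 44 (G/C), 45 (C/G), 46 (A/G), 47 (A/C).
That gives 8 mismatches out of 48 aligned sites, so the Hamming distance is 8.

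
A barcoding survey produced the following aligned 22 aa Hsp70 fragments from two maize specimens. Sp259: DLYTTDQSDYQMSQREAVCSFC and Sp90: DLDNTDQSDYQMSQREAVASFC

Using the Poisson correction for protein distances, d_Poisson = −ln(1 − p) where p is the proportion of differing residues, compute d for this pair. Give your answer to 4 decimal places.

0.1466

The sequences differ at positions 3 (Y/D), 4 (T/N), 19 (C/A).
p = 3/22 = 0.136364.
d = −ln(1 − 0.136364) = −ln(0.863636) = 0.1466.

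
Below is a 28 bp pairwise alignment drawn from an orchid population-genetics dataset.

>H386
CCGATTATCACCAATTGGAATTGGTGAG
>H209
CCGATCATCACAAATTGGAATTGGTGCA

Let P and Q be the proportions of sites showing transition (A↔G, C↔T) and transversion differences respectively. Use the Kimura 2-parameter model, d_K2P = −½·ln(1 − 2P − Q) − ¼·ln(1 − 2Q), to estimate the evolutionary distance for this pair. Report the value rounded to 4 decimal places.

0.1591

The sequences differ at positions 6 (T/C, transition), 12 (C/A, transversion), 27 (A/C, transversion), 28 (G/A, transition).
Of the 4 differences, 2 transitions and 2 transversions over 28 sites: P = 2/28 = 0.071429, Q = 2/28 = 0.071429.
d = −0.5·ln(0.785713) − 0.25·ln(0.857142) = −0.5·(-0.241164) − 0.25·(-0.154152) = 0.1591.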